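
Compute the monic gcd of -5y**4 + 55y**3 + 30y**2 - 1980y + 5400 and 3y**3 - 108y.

y**2 - 36

Repeated division with remainder:
  -5y**4 + 55y**3 + 30y**2 - 1980y + 5400 = (-(5/3)y + 55/3)(3y**3 - 108y) + (-150y**2 + 5400)
  3y**3 - 108y = (-(1/50)y)(-150y**2 + 5400) + (0)
Last nonzero remainder: -150y**2 + 5400. Dividing through by -150 gives the monic gcd y**2 - 36.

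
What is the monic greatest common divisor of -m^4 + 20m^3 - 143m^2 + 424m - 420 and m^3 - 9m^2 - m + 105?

m^2 - 12m + 35

By polynomial division,
  -m^4 + 20m^3 - 143m^2 + 424m - 420 = (-m + 11)(m^3 - 9m^2 - m + 105) + (-45m^2 + 540m - 1575)
  m^3 - 9m^2 - m + 105 = (-(1/45)m - 1/15)(-45m^2 + 540m - 1575) + (0)
Last nonzero remainder: -45m^2 + 540m - 1575. Dividing through by -45 gives the monic gcd m^2 - 12m + 35.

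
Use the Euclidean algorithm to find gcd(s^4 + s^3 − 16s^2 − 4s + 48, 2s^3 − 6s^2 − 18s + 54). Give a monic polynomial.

By polynomial division,
  s^4 + s^3 − 16s^2 − 4s + 48 = ((1/2)s + 2)(2s^3 − 6s^2 − 18s + 54) + (5s^2 + 5s − 60)
  2s^3 − 6s^2 − 18s + 54 = ((2/5)s − 8/5)(5s^2 + 5s − 60) + (14s − 42)
  5s^2 + 5s − 60 = ((5/14)s + 10/7)(14s − 42) + (0)
Last nonzero remainder: 14s − 42. Dividing through by 14 gives the monic gcd s − 3.

s − 3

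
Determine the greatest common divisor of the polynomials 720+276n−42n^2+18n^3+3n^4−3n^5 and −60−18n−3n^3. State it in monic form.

20+6n+n^3

By polynomial division,
  −3n^5+3n^4+18n^3−42n^2+276n+720 = (n^2−n−12)(−3n^3−18n−60) + (0)
Last nonzero remainder: −3n^3−18n−60. Dividing through by −3 gives the monic gcd n^3+6n+20.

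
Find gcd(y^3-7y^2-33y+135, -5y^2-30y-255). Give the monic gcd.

1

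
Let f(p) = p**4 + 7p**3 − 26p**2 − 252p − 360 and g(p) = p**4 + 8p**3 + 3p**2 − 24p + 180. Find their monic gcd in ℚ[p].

p**2 + 11p + 30

Repeated division with remainder:
  p**4 + 7p**3 − 26p**2 − 252p − 360 = (p**4 + 8p**3 + 3p**2 − 24p + 180) + (−p**3 − 29p**2 − 228p − 540)
  p**4 + 8p**3 + 3p**2 − 24p + 180 = (−p + 21)(−p**3 − 29p**2 − 228p − 540) + (384p**2 + 4224p + 11520)
  −p**3 − 29p**2 − 228p − 540 = (−(1/384)p − 3/64)(384p**2 + 4224p + 11520) + (0)
Last nonzero remainder: 384p**2 + 4224p + 11520. Dividing through by 384 gives the monic gcd p**2 + 11p + 30.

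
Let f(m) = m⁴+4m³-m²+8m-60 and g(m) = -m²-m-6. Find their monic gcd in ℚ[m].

m²+m+6

Repeated division with remainder:
  m⁴+4m³-m²+8m-60 = (-m²-3m+10)(-m²-m-6) + (0)
Last nonzero remainder: -m²-m-6. Dividing through by -1 gives the monic gcd m²+m+6.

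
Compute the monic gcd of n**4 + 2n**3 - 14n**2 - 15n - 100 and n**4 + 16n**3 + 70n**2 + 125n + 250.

n**3 + 6n**2 + 10n + 25

Apply the Euclidean algorithm:
  n**4 + 2n**3 - 14n**2 - 15n - 100 = (n**4 + 16n**3 + 70n**2 + 125n + 250) + (-14n**3 - 84n**2 - 140n - 350)
  n**4 + 16n**3 + 70n**2 + 125n + 250 = (-(1/14)n - 5/7)(-14n**3 - 84n**2 - 140n - 350) + (0)
Last nonzero remainder: -14n**3 - 84n**2 - 140n - 350. Dividing through by -14 gives the monic gcd n**3 + 6n**2 + 10n + 25.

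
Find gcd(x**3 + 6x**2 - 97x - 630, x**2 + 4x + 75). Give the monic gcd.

1

By polynomial division,
  x**3 + 6x**2 - 97x - 630 = (x + 2)(x**2 + 4x + 75) + (-180x - 780)
  x**2 + 4x + 75 = (-(1/180)x + 1/540)(-180x - 780) + (688/9)
  -180x - 780 = (-(405/172)x - 1755/172)(688/9) + (0)
The last nonzero remainder is the constant 688/9, so the polynomials are coprime and gcd = 1.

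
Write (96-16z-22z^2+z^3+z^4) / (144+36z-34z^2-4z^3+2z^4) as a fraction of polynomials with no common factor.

(-8+2z+z^2)/(-12-2z+2z^2)

Euclidean algorithm in ℚ[z]:
  z^4+z^3-22z^2-16z+96 = (1/2)(2z^4-4z^3-34z^2+36z+144) + (3z^3-5z^2-34z+24)
  2z^4-4z^3-34z^2+36z+144 = ((2/3)z-2/9)(3z^3-5z^2-34z+24) + (-(112/9)z^2+(112/9)z+448/3)
  3z^3-5z^2-34z+24 = (-(27/112)z+9/56)(-(112/9)z^2+(112/9)z+448/3) + (0)
Last nonzero remainder: -(112/9)z^2+(112/9)z+448/3. Dividing through by -112/9 gives the monic gcd z^2-z-12.
Cancel z^2-z-12 from numerator and denominator to get the reduced form.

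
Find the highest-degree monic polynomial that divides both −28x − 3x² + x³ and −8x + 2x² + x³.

By polynomial division,
  x³ − 3x² − 28x = (x³ + 2x² − 8x) + (−5x² − 20x)
  x³ + 2x² − 8x = (−(1/5)x + 2/5)(−5x² − 20x) + (0)
Last nonzero remainder: −5x² − 20x. Dividing through by −5 gives the monic gcd x² + 4x.

4x + x²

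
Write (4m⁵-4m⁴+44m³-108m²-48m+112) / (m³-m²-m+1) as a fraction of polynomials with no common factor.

(4m³-4m²+48m-112)/(m-1)

By polynomial division,
  4m⁵-4m⁴+44m³-108m²-48m+112 = (4m²+48)(m³-m²-m+1) + (-64m²+64)
  m³-m²-m+1 = (-(1/64)m+1/64)(-64m²+64) + (0)
Last nonzero remainder: -64m²+64. Dividing through by -64 gives the monic gcd m²-1.
Cancel m²-1 from numerator and denominator to get the reduced form.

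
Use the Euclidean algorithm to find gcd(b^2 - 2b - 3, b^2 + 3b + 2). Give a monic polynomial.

Euclidean algorithm in ℚ[b]:
  b^2 - 2b - 3 = (b^2 + 3b + 2) + (-5b - 5)
  b^2 + 3b + 2 = (-(1/5)b - 2/5)(-5b - 5) + (0)
Last nonzero remainder: -5b - 5. Dividing through by -5 gives the monic gcd b + 1.

b + 1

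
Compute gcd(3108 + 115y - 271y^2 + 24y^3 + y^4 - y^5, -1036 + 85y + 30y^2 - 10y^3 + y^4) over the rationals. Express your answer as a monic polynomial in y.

37 - 7y + y^2

Repeated division with remainder:
  -y^5 + y^4 + 24y^3 - 271y^2 + 115y + 3108 = (-y - 9)(y^4 - 10y^3 + 30y^2 + 85y - 1036) + (-36y^3 + 84y^2 - 156y - 6216)
  y^4 - 10y^3 + 30y^2 + 85y - 1036 = (-(1/36)y + 23/108)(-36y^3 + 84y^2 - 156y - 6216) + ((70/9)y^2 - (490/9)y + 2590/9)
  -36y^3 + 84y^2 - 156y - 6216 = (-(162/35)y - 108/5)((70/9)y^2 - (490/9)y + 2590/9) + (0)
Last nonzero remainder: (70/9)y^2 - (490/9)y + 2590/9. Dividing through by 70/9 gives the monic gcd y^2 - 7y + 37.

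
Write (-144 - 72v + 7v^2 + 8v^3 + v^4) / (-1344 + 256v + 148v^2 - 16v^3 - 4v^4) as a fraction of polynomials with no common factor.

(-12 - 7v - v^2)/(-112 + 12v + 4v^2)

Repeated division with remainder:
  v^4 + 8v^3 + 7v^2 - 72v - 144 = (-1/4)(-4v^4 - 16v^3 + 148v^2 + 256v - 1344) + (4v^3 + 44v^2 - 8v - 480)
  -4v^4 - 16v^3 + 148v^2 + 256v - 1344 = (-v + 7)(4v^3 + 44v^2 - 8v - 480) + (-168v^2 - 168v + 2016)
  4v^3 + 44v^2 - 8v - 480 = (-(1/42)v - 5/21)(-168v^2 - 168v + 2016) + (0)
Last nonzero remainder: -168v^2 - 168v + 2016. Dividing through by -168 gives the monic gcd v^2 + v - 12.
Cancel v^2 + v - 12 from numerator and denominator to get the reduced form.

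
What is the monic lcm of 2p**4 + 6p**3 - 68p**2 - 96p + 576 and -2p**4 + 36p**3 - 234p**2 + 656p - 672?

p**6 - 8p**5 - 39p**4 + 410p**3 - 136p**2 - 4512p + 8064

By polynomial division,
  2p**4 + 6p**3 - 68p**2 - 96p + 576 = (-1)(-2p**4 + 36p**3 - 234p**2 + 656p - 672) + (42p**3 - 302p**2 + 560p - 96)
  -2p**4 + 36p**3 - 234p**2 + 656p - 672 = (-(1/21)p + 227/441)(42p**3 - 302p**2 + 560p - 96) + (-(22880/441)p**2 + (22880/63)p - 91520/147)
  42p**3 - 302p**2 + 560p - 96 = (-(9261/11440)p + 441/2860)(-(22880/441)p**2 + (22880/63)p - 91520/147) + (0)
Last nonzero remainder: -(22880/441)p**2 + (22880/63)p - 91520/147. Dividing through by -22880/441 gives the monic gcd p**2 - 7p + 12.
Then lcm(f, g) = f·g / gcd(f, g); expanding and making the result monic gives the answer.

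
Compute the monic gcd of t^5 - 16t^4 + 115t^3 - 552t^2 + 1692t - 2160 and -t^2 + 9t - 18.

t^2 - 9t + 18

Repeated division with remainder:
  t^5 - 16t^4 + 115t^3 - 552t^2 + 1692t - 2160 = (-t^3 + 7t^2 - 34t + 120)(-t^2 + 9t - 18) + (0)
Last nonzero remainder: -t^2 + 9t - 18. Dividing through by -1 gives the monic gcd t^2 - 9t + 18.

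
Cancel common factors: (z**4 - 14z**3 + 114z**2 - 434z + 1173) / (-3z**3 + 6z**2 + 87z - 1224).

Euclidean algorithm in ℚ[z]:
  z**4 - 14z**3 + 114z**2 - 434z + 1173 = (-(1/3)z + 4)(-3z**3 + 6z**2 + 87z - 1224) + (119z**2 - 1190z + 6069)
  -3z**3 + 6z**2 + 87z - 1224 = (-(3/119)z - 24/119)(119z**2 - 1190z + 6069) + (0)
Last nonzero remainder: 119z**2 - 1190z + 6069. Dividing through by 119 gives the monic gcd z**2 - 10z + 51.
Cancel z**2 - 10z + 51 from numerator and denominator to get the reduced form.

(-z**2 + 4z - 23)/(3z + 24)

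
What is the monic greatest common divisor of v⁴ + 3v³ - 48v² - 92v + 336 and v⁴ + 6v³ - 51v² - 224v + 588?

v³ - v² - 44v + 84

Apply the Euclidean algorithm:
  v⁴ + 3v³ - 48v² - 92v + 336 = (v⁴ + 6v³ - 51v² - 224v + 588) + (-3v³ + 3v² + 132v - 252)
  v⁴ + 6v³ - 51v² - 224v + 588 = (-(1/3)v - 7/3)(-3v³ + 3v² + 132v - 252) + (0)
Last nonzero remainder: -3v³ + 3v² + 132v - 252. Dividing through by -3 gives the monic gcd v³ - v² - 44v + 84.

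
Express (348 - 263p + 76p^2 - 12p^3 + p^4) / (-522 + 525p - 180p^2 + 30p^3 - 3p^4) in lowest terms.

(4 - p)/(-6 + 3p)

Repeated division with remainder:
  p^4 - 12p^3 + 76p^2 - 263p + 348 = (-1/3)(-3p^4 + 30p^3 - 180p^2 + 525p - 522) + (-2p^3 + 16p^2 - 88p + 174)
  -3p^4 + 30p^3 - 180p^2 + 525p - 522 = ((3/2)p - 3)(-2p^3 + 16p^2 - 88p + 174) + (0)
Last nonzero remainder: -2p^3 + 16p^2 - 88p + 174. Dividing through by -2 gives the monic gcd p^3 - 8p^2 + 44p - 87.
Cancel p^3 - 8p^2 + 44p - 87 from numerator and denominator to get the reduced form.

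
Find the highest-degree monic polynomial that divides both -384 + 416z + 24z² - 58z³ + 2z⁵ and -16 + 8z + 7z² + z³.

By polynomial division,
  2z⁵ - 58z³ + 24z² + 416z - 384 = (2z² - 14z + 24)(z³ + 7z² + 8z - 16) + (0)
The last nonzero remainder z³ + 7z² + 8z - 16 is already monic.

-16 + 8z + 7z² + z³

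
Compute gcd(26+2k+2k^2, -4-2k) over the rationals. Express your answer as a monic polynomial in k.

Repeated division with remainder:
  2k^2+2k+26 = (-k+1)(-2k-4) + (30)
  -2k-4 = (-(1/15)k-2/15)(30) + (0)
The last nonzero remainder is the constant 30, so the polynomials are coprime and gcd = 1.

1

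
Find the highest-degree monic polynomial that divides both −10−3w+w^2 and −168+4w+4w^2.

1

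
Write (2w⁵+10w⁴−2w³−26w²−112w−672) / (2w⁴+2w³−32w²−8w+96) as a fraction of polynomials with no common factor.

(w³+4w²+7w+28)/(w²−4)

Repeated division with remainder:
  2w⁵+10w⁴−2w³−26w²−112w−672 = (w+4)(2w⁴+2w³−32w²−8w+96) + (22w³+110w²−176w−1056)
  2w⁴+2w³−32w²−8w+96 = ((1/11)w−4/11)(22w³+110w²−176w−1056) + (24w²+24w−288)
  22w³+110w²−176w−1056 = ((11/12)w+11/3)(24w²+24w−288) + (0)
Last nonzero remainder: 24w²+24w−288. Dividing through by 24 gives the monic gcd w²+w−12.
Cancel w²+w−12 from numerator and denominator to get the reduced form.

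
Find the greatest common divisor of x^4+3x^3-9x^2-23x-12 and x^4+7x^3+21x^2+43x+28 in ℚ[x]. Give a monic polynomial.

Repeated division with remainder:
  x^4+3x^3-9x^2-23x-12 = (x^4+7x^3+21x^2+43x+28) + (-4x^3-30x^2-66x-40)
  x^4+7x^3+21x^2+43x+28 = (-(1/4)x+1/8)(-4x^3-30x^2-66x-40) + ((33/4)x^2+(165/4)x+33)
  -4x^3-30x^2-66x-40 = (-(16/33)x-40/33)((33/4)x^2+(165/4)x+33) + (0)
Last nonzero remainder: (33/4)x^2+(165/4)x+33. Dividing through by 33/4 gives the monic gcd x^2+5x+4.

x^2+5x+4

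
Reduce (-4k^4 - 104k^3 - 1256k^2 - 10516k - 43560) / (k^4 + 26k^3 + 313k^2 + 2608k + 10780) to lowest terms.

(-4k^2 - 20k - 396)/(k^2 + 5k + 98)

Euclidean algorithm in ℚ[k]:
  -4k^4 - 104k^3 - 1256k^2 - 10516k - 43560 = (-4)(k^4 + 26k^3 + 313k^2 + 2608k + 10780) + (-4k^2 - 84k - 440)
  k^4 + 26k^3 + 313k^2 + 2608k + 10780 = (-(1/4)k^2 - (5/4)k - 49/2)(-4k^2 - 84k - 440) + (0)
Last nonzero remainder: -4k^2 - 84k - 440. Dividing through by -4 gives the monic gcd k^2 + 21k + 110.
Cancel k^2 + 21k + 110 from numerator and denominator to get the reduced form.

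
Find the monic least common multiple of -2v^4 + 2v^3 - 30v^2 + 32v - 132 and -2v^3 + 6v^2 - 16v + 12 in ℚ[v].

v^5 - 2v^4 + 16v^3 - 31v^2 + 82v - 66

Apply the Euclidean algorithm:
  -2v^4 + 2v^3 - 30v^2 + 32v - 132 = (v + 2)(-2v^3 + 6v^2 - 16v + 12) + (-26v^2 + 52v - 156)
  -2v^3 + 6v^2 - 16v + 12 = ((1/13)v - 1/13)(-26v^2 + 52v - 156) + (0)
Last nonzero remainder: -26v^2 + 52v - 156. Dividing through by -26 gives the monic gcd v^2 - 2v + 6.
Then lcm(f, g) = f·g / gcd(f, g); expanding and making the result monic gives the answer.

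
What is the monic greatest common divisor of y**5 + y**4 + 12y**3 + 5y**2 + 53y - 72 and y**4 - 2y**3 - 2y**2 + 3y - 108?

y**2 - y + 9

By polynomial division,
  y**5 + y**4 + 12y**3 + 5y**2 + 53y - 72 = (y + 3)(y**4 - 2y**3 - 2y**2 + 3y - 108) + (20y**3 + 8y**2 + 152y + 252)
  y**4 - 2y**3 - 2y**2 + 3y - 108 = ((1/20)y - 3/25)(20y**3 + 8y**2 + 152y + 252) + (-(216/25)y**2 + (216/25)y - 1944/25)
  20y**3 + 8y**2 + 152y + 252 = (-(125/54)y - 175/54)(-(216/25)y**2 + (216/25)y - 1944/25) + (0)
Last nonzero remainder: -(216/25)y**2 + (216/25)y - 1944/25. Dividing through by -216/25 gives the monic gcd y**2 - y + 9.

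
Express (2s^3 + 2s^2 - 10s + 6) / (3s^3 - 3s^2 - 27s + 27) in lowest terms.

(2s - 2)/(3s - 9)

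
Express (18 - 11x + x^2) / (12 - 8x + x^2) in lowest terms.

(-9 + x)/(-6 + x)

Apply the Euclidean algorithm:
  x^2 - 11x + 18 = (x^2 - 8x + 12) + (-3x + 6)
  x^2 - 8x + 12 = (-(1/3)x + 2)(-3x + 6) + (0)
Last nonzero remainder: -3x + 6. Dividing through by -3 gives the monic gcd x - 2.
Cancel x - 2 from numerator and denominator to get the reduced form.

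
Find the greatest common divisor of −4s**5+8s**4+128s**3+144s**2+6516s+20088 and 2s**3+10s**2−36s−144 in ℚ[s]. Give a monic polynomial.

By polynomial division,
  −4s**5+8s**4+128s**3+144s**2+6516s+20088 = (−2s**2+14s−42)(2s**3+10s**2−36s−144) + (780s**2+7020s+14040)
  2s**3+10s**2−36s−144 = ((1/390)s−2/195)(780s**2+7020s+14040) + (0)
Last nonzero remainder: 780s**2+7020s+14040. Dividing through by 780 gives the monic gcd s**2+9s+18.

s**2+9s+18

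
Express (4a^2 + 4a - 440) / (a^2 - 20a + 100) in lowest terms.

By polynomial division,
  4a^2 + 4a - 440 = (4)(a^2 - 20a + 100) + (84a - 840)
  a^2 - 20a + 100 = ((1/84)a - 5/42)(84a - 840) + (0)
Last nonzero remainder: 84a - 840. Dividing through by 84 gives the monic gcd a - 10.
Cancel a - 10 from numerator and denominator to get the reduced form.

(4a + 44)/(a - 10)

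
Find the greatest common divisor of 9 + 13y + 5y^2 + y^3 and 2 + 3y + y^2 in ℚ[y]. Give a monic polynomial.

Euclidean algorithm in ℚ[y]:
  y^3 + 5y^2 + 13y + 9 = (y + 2)(y^2 + 3y + 2) + (5y + 5)
  y^2 + 3y + 2 = ((1/5)y + 2/5)(5y + 5) + (0)
Last nonzero remainder: 5y + 5. Dividing through by 5 gives the monic gcd y + 1.

1 + y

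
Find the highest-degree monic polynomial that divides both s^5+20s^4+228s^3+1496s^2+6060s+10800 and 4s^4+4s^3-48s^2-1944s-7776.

Repeated division with remainder:
  s^5+20s^4+228s^3+1496s^2+6060s+10800 = ((1/4)s+19/4)(4s^4+4s^3-48s^2-1944s-7776) + (221s^3+2210s^2+17238s+47736)
  4s^4+4s^3-48s^2-1944s-7776 = ((4/221)s-36/221)(221s^3+2210s^2+17238s+47736) + (0)
Last nonzero remainder: 221s^3+2210s^2+17238s+47736. Dividing through by 221 gives the monic gcd s^3+10s^2+78s+216.

s^3+10s^2+78s+216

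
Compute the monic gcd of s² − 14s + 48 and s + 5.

Euclidean algorithm in ℚ[s]:
  s² − 14s + 48 = (s − 19)(s + 5) + (143)
  s + 5 = ((1/143)s + 5/143)(143) + (0)
The last nonzero remainder is the constant 143, so the polynomials are coprime and gcd = 1.

1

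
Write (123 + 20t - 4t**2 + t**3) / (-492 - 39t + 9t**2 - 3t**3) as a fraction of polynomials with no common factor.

Euclidean algorithm in ℚ[t]:
  t**3 - 4t**2 + 20t + 123 = (-1/3)(-3t**3 + 9t**2 - 39t - 492) + (-t**2 + 7t - 41)
  -3t**3 + 9t**2 - 39t - 492 = (3t + 12)(-t**2 + 7t - 41) + (0)
Last nonzero remainder: -t**2 + 7t - 41. Dividing through by -1 gives the monic gcd t**2 - 7t + 41.
Cancel t**2 - 7t + 41 from numerator and denominator to get the reduced form.

(-3 - t)/(12 + 3t)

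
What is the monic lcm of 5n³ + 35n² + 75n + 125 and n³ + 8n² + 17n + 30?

By polynomial division,
  5n³ + 35n² + 75n + 125 = (5)(n³ + 8n² + 17n + 30) + (-5n² - 10n - 25)
  n³ + 8n² + 17n + 30 = (-(1/5)n - 6/5)(-5n² - 10n - 25) + (0)
Last nonzero remainder: -5n² - 10n - 25. Dividing through by -5 gives the monic gcd n² + 2n + 5.
Then lcm(f, g) = f·g / gcd(f, g); expanding and making the result monic gives the answer.

n⁴ + 13n³ + 57n² + 115n + 150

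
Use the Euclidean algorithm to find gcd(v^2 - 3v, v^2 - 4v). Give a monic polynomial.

By polynomial division,
  v^2 - 3v = (v^2 - 4v) + (v)
  v^2 - 4v = (v - 4)(v) + (0)
The last nonzero remainder v is already monic.

v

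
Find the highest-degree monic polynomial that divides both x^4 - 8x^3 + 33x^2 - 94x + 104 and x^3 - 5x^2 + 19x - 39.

x^2 - 2x + 13

Euclidean algorithm in ℚ[x]:
  x^4 - 8x^3 + 33x^2 - 94x + 104 = (x - 3)(x^3 - 5x^2 + 19x - 39) + (-x^2 + 2x - 13)
  x^3 - 5x^2 + 19x - 39 = (-x + 3)(-x^2 + 2x - 13) + (0)
Last nonzero remainder: -x^2 + 2x - 13. Dividing through by -1 gives the monic gcd x^2 - 2x + 13.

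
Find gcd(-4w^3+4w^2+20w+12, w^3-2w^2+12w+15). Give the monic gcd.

Euclidean algorithm in ℚ[w]:
  -4w^3+4w^2+20w+12 = (-4)(w^3-2w^2+12w+15) + (-4w^2+68w+72)
  w^3-2w^2+12w+15 = (-(1/4)w-15/4)(-4w^2+68w+72) + (285w+285)
  -4w^2+68w+72 = (-(4/285)w+24/95)(285w+285) + (0)
Last nonzero remainder: 285w+285. Dividing through by 285 gives the monic gcd w+1.

w+1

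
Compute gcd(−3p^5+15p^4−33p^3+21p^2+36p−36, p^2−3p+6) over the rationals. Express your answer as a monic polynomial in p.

p^2−3p+6

Euclidean algorithm in ℚ[p]:
  −3p^5+15p^4−33p^3+21p^2+36p−36 = (−3p^3+6p^2+3p−6)(p^2−3p+6) + (0)
The last nonzero remainder p^2−3p+6 is already monic.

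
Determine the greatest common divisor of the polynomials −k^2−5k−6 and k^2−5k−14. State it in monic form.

k+2

Repeated division with remainder:
  −k^2−5k−6 = (−1)(k^2−5k−14) + (−10k−20)
  k^2−5k−14 = (−(1/10)k+7/10)(−10k−20) + (0)
Last nonzero remainder: −10k−20. Dividing through by −10 gives the monic gcd k+2.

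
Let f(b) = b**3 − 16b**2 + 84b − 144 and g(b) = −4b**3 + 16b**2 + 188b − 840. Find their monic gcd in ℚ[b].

b − 6

Apply the Euclidean algorithm:
  b**3 − 16b**2 + 84b − 144 = (−1/4)(−4b**3 + 16b**2 + 188b − 840) + (−12b**2 + 131b − 354)
  −4b**3 + 16b**2 + 188b − 840 = ((1/3)b + 83/36)(−12b**2 + 131b − 354) + ((143/36)b − 143/6)
  −12b**2 + 131b − 354 = (−(432/143)b + 2124/143)((143/36)b − 143/6) + (0)
Last nonzero remainder: (143/36)b − 143/6. Dividing through by 143/36 gives the monic gcd b − 6.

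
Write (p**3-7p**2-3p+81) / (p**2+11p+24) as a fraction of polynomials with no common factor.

Apply the Euclidean algorithm:
  p**3-7p**2-3p+81 = (p-18)(p**2+11p+24) + (171p+513)
  p**2+11p+24 = ((1/171)p+8/171)(171p+513) + (0)
Last nonzero remainder: 171p+513. Dividing through by 171 gives the monic gcd p+3.
Cancel p+3 from numerator and denominator to get the reduced form.

(p**2-10p+27)/(p+8)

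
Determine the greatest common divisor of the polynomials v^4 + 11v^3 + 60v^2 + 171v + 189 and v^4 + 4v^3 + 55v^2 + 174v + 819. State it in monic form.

v^2 + 5v + 21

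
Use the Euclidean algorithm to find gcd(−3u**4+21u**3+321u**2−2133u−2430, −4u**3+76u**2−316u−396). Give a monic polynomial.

Euclidean algorithm in ℚ[u]:
  −3u**4+21u**3+321u**2−2133u−2430 = ((3/4)u+9)(−4u**3+76u**2−316u−396) + (−126u**2+1008u+1134)
  −4u**3+76u**2−316u−396 = ((2/63)u−22/63)(−126u**2+1008u+1134) + (0)
Last nonzero remainder: −126u**2+1008u+1134. Dividing through by −126 gives the monic gcd u**2−8u−9.

u**2−8u−9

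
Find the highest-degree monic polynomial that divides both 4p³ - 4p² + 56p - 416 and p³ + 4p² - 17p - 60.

p - 4

By polynomial division,
  4p³ - 4p² + 56p - 416 = (4)(p³ + 4p² - 17p - 60) + (-20p² + 124p - 176)
  p³ + 4p² - 17p - 60 = (-(1/20)p - 51/100)(-20p² + 124p - 176) + ((936/25)p - 3744/25)
  -20p² + 124p - 176 = (-(125/234)p + 275/234)((936/25)p - 3744/25) + (0)
Last nonzero remainder: (936/25)p - 3744/25. Dividing through by 936/25 gives the monic gcd p - 4.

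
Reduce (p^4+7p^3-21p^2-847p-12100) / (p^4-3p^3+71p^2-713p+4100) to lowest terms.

Euclidean algorithm in ℚ[p]:
  p^4+7p^3-21p^2-847p-12100 = (p^4-3p^3+71p^2-713p+4100) + (10p^3-92p^2-134p-16200)
  p^4-3p^3+71p^2-713p+4100 = ((1/10)p+31/50)(10p^3-92p^2-134p-16200) + ((3536/25)p^2+(24752/25)p+14144)
  10p^3-92p^2-134p-16200 = ((125/1768)p-2025/1768)((3536/25)p^2+(24752/25)p+14144) + (0)
Last nonzero remainder: (3536/25)p^2+(24752/25)p+14144. Dividing through by 3536/25 gives the monic gcd p^2+7p+100.
Cancel p^2+7p+100 from numerator and denominator to get the reduced form.

(p^2-121)/(p^2-10p+41)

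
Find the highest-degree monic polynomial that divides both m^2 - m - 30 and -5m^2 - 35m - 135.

By polynomial division,
  m^2 - m - 30 = (-1/5)(-5m^2 - 35m - 135) + (-8m - 57)
  -5m^2 - 35m - 135 = ((5/8)m - 5/64)(-8m - 57) + (-8925/64)
  -8m - 57 = ((512/8925)m + 1216/2975)(-8925/64) + (0)
The last nonzero remainder is the constant -8925/64, so the polynomials are coprime and gcd = 1.

1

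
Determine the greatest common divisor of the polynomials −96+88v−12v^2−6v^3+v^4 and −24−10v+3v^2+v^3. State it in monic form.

Repeated division with remainder:
  v^4−6v^3−12v^2+88v−96 = (v−9)(v^3+3v^2−10v−24) + (25v^2+22v−312)
  v^3+3v^2−10v−24 = ((1/25)v+53/625)(25v^2+22v−312) + ((384/625)v+1536/625)
  25v^2+22v−312 = ((15625/384)v−8125/64)((384/625)v+1536/625) + (0)
Last nonzero remainder: (384/625)v+1536/625. Dividing through by 384/625 gives the monic gcd v+4.

4+v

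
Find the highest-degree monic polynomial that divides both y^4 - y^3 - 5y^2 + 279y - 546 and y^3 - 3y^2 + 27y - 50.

By polynomial division,
  y^4 - y^3 - 5y^2 + 279y - 546 = (y + 2)(y^3 - 3y^2 + 27y - 50) + (-26y^2 + 275y - 446)
  y^3 - 3y^2 + 27y - 50 = (-(1/26)y - 197/676)(-26y^2 + 275y - 446) + ((60831/676)y - 60831/338)
  -26y^2 + 275y - 446 = (-(17576/60831)y + 150748/60831)((60831/676)y - 60831/338) + (0)
Last nonzero remainder: (60831/676)y - 60831/338. Dividing through by 60831/676 gives the monic gcd y - 2.

y - 2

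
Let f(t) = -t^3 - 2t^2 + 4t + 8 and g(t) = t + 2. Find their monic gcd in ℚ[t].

t + 2

Apply the Euclidean algorithm:
  -t^3 - 2t^2 + 4t + 8 = (-t^2 + 4)(t + 2) + (0)
The last nonzero remainder t + 2 is already monic.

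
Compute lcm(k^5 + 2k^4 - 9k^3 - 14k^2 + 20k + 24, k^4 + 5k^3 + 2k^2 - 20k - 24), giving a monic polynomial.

k^6 + 4k^5 - 5k^4 - 32k^3 - 8k^2 + 64k + 48

Euclidean algorithm in ℚ[k]:
  k^5 + 2k^4 - 9k^3 - 14k^2 + 20k + 24 = (k - 3)(k^4 + 5k^3 + 2k^2 - 20k - 24) + (4k^3 + 12k^2 - 16k - 48)
  k^4 + 5k^3 + 2k^2 - 20k - 24 = ((1/4)k + 1/2)(4k^3 + 12k^2 - 16k - 48) + (0)
Last nonzero remainder: 4k^3 + 12k^2 - 16k - 48. Dividing through by 4 gives the monic gcd k^3 + 3k^2 - 4k - 12.
Then lcm(f, g) = f·g / gcd(f, g); expanding and making the result monic gives the answer.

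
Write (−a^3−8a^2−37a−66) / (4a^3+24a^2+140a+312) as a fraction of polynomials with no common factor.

(−a^2−5a−22)/(4a^2+12a+104)

By polynomial division,
  −a^3−8a^2−37a−66 = (−1/4)(4a^3+24a^2+140a+312) + (−2a^2−2a+12)
  4a^3+24a^2+140a+312 = (−2a−10)(−2a^2−2a+12) + (144a+432)
  −2a^2−2a+12 = (−(1/72)a+1/36)(144a+432) + (0)
Last nonzero remainder: 144a+432. Dividing through by 144 gives the monic gcd a+3.
Cancel a+3 from numerator and denominator to get the reduced form.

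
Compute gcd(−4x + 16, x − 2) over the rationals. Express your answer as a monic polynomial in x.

1

Repeated division with remainder:
  −4x + 16 = (−4)(x − 2) + (8)
  x − 2 = ((1/8)x − 1/4)(8) + (0)
The last nonzero remainder is the constant 8, so the polynomials are coprime and gcd = 1.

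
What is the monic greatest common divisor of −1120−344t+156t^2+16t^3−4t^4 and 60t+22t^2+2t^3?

5+t

Repeated division with remainder:
  −4t^4+16t^3+156t^2−344t−1120 = (−2t+30)(2t^3+22t^2+60t) + (−384t^2−2144t−1120)
  2t^3+22t^2+60t = (−(1/192)t−65/2304)(−384t^2−2144t−1120) + (−(455/72)t−2275/72)
  −384t^2−2144t−1120 = ((27648/455)t+2304/65)(−(455/72)t−2275/72) + (0)
Last nonzero remainder: −(455/72)t−2275/72. Dividing through by −455/72 gives the monic gcd t+5.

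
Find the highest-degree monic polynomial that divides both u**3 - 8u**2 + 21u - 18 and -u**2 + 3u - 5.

Euclidean algorithm in ℚ[u]:
  u**3 - 8u**2 + 21u - 18 = (-u + 5)(-u**2 + 3u - 5) + (u + 7)
  -u**2 + 3u - 5 = (-u + 10)(u + 7) + (-75)
  u + 7 = (-(1/75)u - 7/75)(-75) + (0)
The last nonzero remainder is the constant -75, so the polynomials are coprime and gcd = 1.

1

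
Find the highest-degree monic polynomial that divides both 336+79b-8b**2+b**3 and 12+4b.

3+b

Euclidean algorithm in ℚ[b]:
  b**3-8b**2+79b+336 = ((1/4)b**2-(11/4)b+28)(4b+12) + (0)
Last nonzero remainder: 4b+12. Dividing through by 4 gives the monic gcd b+3.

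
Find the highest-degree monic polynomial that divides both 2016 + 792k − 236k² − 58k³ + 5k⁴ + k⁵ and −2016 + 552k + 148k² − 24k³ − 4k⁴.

−168 − 10k + 9k² + k³

Euclidean algorithm in ℚ[k]:
  k⁵ + 5k⁴ − 58k³ − 236k² + 792k + 2016 = (−(1/4)k + 1/4)(−4k⁴ − 24k³ + 148k² + 552k − 2016) + (−15k³ − 135k² + 150k + 2520)
  −4k⁴ − 24k³ + 148k² + 552k − 2016 = ((4/15)k − 4/5)(−15k³ − 135k² + 150k + 2520) + (0)
Last nonzero remainder: −15k³ − 135k² + 150k + 2520. Dividing through by −15 gives the monic gcd k³ + 9k² − 10k − 168.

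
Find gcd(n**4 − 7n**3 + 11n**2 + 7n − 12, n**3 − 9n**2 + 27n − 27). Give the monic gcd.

n − 3

Repeated division with remainder:
  n**4 − 7n**3 + 11n**2 + 7n − 12 = (n + 2)(n**3 − 9n**2 + 27n − 27) + (2n**2 − 20n + 42)
  n**3 − 9n**2 + 27n − 27 = ((1/2)n + 1/2)(2n**2 − 20n + 42) + (16n − 48)
  2n**2 − 20n + 42 = ((1/8)n − 7/8)(16n − 48) + (0)
Last nonzero remainder: 16n − 48. Dividing through by 16 gives the monic gcd n − 3.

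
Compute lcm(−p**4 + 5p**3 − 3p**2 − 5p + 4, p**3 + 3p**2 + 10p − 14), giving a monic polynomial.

Apply the Euclidean algorithm:
  −p**4 + 5p**3 − 3p**2 − 5p + 4 = (−p + 8)(p**3 + 3p**2 + 10p − 14) + (−17p**2 − 99p + 116)
  p**3 + 3p**2 + 10p − 14 = (−(1/17)p + 48/289)(−17p**2 − 99p + 116) + ((9614/289)p − 9614/289)
  −17p**2 − 99p + 116 = (−(4913/9614)p − 16762/4807)((9614/289)p − 9614/289) + (0)
Last nonzero remainder: (9614/289)p − 9614/289. Dividing through by 9614/289 gives the monic gcd p − 1.
Then lcm(f, g) = f·g / gcd(f, g); expanding and making the result monic gives the answer.

p**6 − p**5 − 3p**4 − 53p**3 + 58p**2 + 54p − 56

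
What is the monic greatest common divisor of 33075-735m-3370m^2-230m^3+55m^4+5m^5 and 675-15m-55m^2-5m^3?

-135+3m+11m^2+m^3

By polynomial division,
  5m^5+55m^4-230m^3-3370m^2-735m+33075 = (-m^2+49)(-5m^3-55m^2-15m+675) + (0)
Last nonzero remainder: -5m^3-55m^2-15m+675. Dividing through by -5 gives the monic gcd m^3+11m^2+3m-135.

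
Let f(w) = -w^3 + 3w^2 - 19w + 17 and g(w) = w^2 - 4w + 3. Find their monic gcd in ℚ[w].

w - 1

Repeated division with remainder:
  -w^3 + 3w^2 - 19w + 17 = (-w - 1)(w^2 - 4w + 3) + (-20w + 20)
  w^2 - 4w + 3 = (-(1/20)w + 3/20)(-20w + 20) + (0)
Last nonzero remainder: -20w + 20. Dividing through by -20 gives the monic gcd w - 1.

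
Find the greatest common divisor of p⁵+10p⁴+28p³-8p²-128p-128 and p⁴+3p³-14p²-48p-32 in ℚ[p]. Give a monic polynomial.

Euclidean algorithm in ℚ[p]:
  p⁵+10p⁴+28p³-8p²-128p-128 = (p+7)(p⁴+3p³-14p²-48p-32) + (21p³+138p²+240p+96)
  p⁴+3p³-14p²-48p-32 = ((1/21)p-25/147)(21p³+138p²+240p+96) + (-(96/49)p²-(576/49)p-768/49)
  21p³+138p²+240p+96 = (-(343/32)p-49/8)(-(96/49)p²-(576/49)p-768/49) + (0)
Last nonzero remainder: -(96/49)p²-(576/49)p-768/49. Dividing through by -96/49 gives the monic gcd p²+6p+8.

p²+6p+8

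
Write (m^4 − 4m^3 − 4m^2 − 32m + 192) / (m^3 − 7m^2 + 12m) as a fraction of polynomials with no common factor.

(m^3 − 4m − 48)/(m^2 − 3m)

Apply the Euclidean algorithm:
  m^4 − 4m^3 − 4m^2 − 32m + 192 = (m + 3)(m^3 − 7m^2 + 12m) + (5m^2 − 68m + 192)
  m^3 − 7m^2 + 12m = ((1/5)m + 33/25)(5m^2 − 68m + 192) + ((1584/25)m − 6336/25)
  5m^2 − 68m + 192 = ((125/1584)m − 25/33)((1584/25)m − 6336/25) + (0)
Last nonzero remainder: (1584/25)m − 6336/25. Dividing through by 1584/25 gives the monic gcd m − 4.
Cancel m − 4 from numerator and denominator to get the reduced form.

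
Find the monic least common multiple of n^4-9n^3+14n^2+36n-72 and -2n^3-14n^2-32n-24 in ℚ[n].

Repeated division with remainder:
  n^4-9n^3+14n^2+36n-72 = (-(1/2)n+8)(-2n^3-14n^2-32n-24) + (110n^2+280n+120)
  -2n^3-14n^2-32n-24 = (-(1/55)n-49/605)(110n^2+280n+120) + (-(864/121)n-1728/121)
  110n^2+280n+120 = (-(6655/432)n-605/72)(-(864/121)n-1728/121) + (0)
Last nonzero remainder: -(864/121)n-1728/121. Dividing through by -864/121 gives the monic gcd n+2.
Then lcm(f, g) = f·g / gcd(f, g); expanding and making the result monic gives the answer.

n^6-4n^5-25n^4+52n^3+192n^2-144n-432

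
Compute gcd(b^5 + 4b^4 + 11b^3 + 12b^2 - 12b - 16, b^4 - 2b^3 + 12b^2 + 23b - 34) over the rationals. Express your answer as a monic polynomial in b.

Euclidean algorithm in ℚ[b]:
  b^5 + 4b^4 + 11b^3 + 12b^2 - 12b - 16 = (b + 6)(b^4 - 2b^3 + 12b^2 + 23b - 34) + (11b^3 - 83b^2 - 116b + 188)
  b^4 - 2b^3 + 12b^2 + 23b - 34 = ((1/11)b + 61/121)(11b^3 - 83b^2 - 116b + 188) + ((7791/121)b^2 + (7791/121)b - 15582/121)
  11b^3 - 83b^2 - 116b + 188 = ((1331/7791)b - 11374/7791)((7791/121)b^2 + (7791/121)b - 15582/121) + (0)
Last nonzero remainder: (7791/121)b^2 + (7791/121)b - 15582/121. Dividing through by 7791/121 gives the monic gcd b^2 + b - 2.

b^2 + b - 2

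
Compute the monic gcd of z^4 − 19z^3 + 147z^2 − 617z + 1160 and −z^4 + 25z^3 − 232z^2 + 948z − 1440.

z^2 − 13z + 40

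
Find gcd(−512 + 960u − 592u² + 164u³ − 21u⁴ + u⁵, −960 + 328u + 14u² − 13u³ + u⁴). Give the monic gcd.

32 − 12u + u²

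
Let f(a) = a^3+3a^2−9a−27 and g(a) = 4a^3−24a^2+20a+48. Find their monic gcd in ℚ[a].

By polynomial division,
  a^3+3a^2−9a−27 = (1/4)(4a^3−24a^2+20a+48) + (9a^2−14a−39)
  4a^3−24a^2+20a+48 = ((4/9)a−160/81)(9a^2−14a−39) + ((784/81)a−784/27)
  9a^2−14a−39 = ((729/784)a+1053/784)((784/81)a−784/27) + (0)
Last nonzero remainder: (784/81)a−784/27. Dividing through by 784/81 gives the monic gcd a−3.

a−3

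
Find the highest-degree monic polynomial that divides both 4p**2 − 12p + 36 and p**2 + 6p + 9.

1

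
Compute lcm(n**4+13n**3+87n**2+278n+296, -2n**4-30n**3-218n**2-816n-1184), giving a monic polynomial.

n**5+17n**4+139n**3+626n**2+1408n+1184

Apply the Euclidean algorithm:
  n**4+13n**3+87n**2+278n+296 = (-1/2)(-2n**4-30n**3-218n**2-816n-1184) + (-2n**3-22n**2-130n-296)
  -2n**4-30n**3-218n**2-816n-1184 = (n+4)(-2n**3-22n**2-130n-296) + (0)
Last nonzero remainder: -2n**3-22n**2-130n-296. Dividing through by -2 gives the monic gcd n**3+11n**2+65n+148.
Then lcm(f, g) = f·g / gcd(f, g); expanding and making the result monic gives the answer.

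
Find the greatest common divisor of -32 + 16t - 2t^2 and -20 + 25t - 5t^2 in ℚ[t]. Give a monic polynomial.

Repeated division with remainder:
  -2t^2 + 16t - 32 = (2/5)(-5t^2 + 25t - 20) + (6t - 24)
  -5t^2 + 25t - 20 = (-(5/6)t + 5/6)(6t - 24) + (0)
Last nonzero remainder: 6t - 24. Dividing through by 6 gives the monic gcd t - 4.

-4 + t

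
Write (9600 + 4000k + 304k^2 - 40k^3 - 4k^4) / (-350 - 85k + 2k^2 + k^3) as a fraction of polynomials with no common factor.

By polynomial division,
  -4k^4 - 40k^3 + 304k^2 + 4000k + 9600 = (-4k - 32)(k^3 + 2k^2 - 85k - 350) + (28k^2 - 120k - 1600)
  k^3 + 2k^2 - 85k - 350 = ((1/28)k + 11/49)(28k^2 - 120k - 1600) + (-(45/49)k + 450/49)
  28k^2 - 120k - 1600 = (-(1372/45)k - 1568/9)(-(45/49)k + 450/49) + (0)
Last nonzero remainder: -(45/49)k + 450/49. Dividing through by -45/49 gives the monic gcd k - 10.
Cancel k - 10 from numerator and denominator to get the reduced form.

(-960 - 496k - 80k^2 - 4k^3)/(35 + 12k + k^2)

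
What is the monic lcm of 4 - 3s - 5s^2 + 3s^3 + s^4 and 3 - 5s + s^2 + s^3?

Euclidean algorithm in ℚ[s]:
  s^4 + 3s^3 - 5s^2 - 3s + 4 = (s + 2)(s^3 + s^2 - 5s + 3) + (-2s^2 + 4s - 2)
  s^3 + s^2 - 5s + 3 = (-(1/2)s - 3/2)(-2s^2 + 4s - 2) + (0)
Last nonzero remainder: -2s^2 + 4s - 2. Dividing through by -2 gives the monic gcd s^2 - 2s + 1.
Then lcm(f, g) = f·g / gcd(f, g); expanding and making the result monic gives the answer.

12 - 5s - 18s^2 + 4s^3 + 6s^4 + s^5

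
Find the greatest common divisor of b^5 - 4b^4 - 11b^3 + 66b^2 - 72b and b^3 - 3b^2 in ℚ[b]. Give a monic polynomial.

Euclidean algorithm in ℚ[b]:
  b^5 - 4b^4 - 11b^3 + 66b^2 - 72b = (b^2 - b - 14)(b^3 - 3b^2) + (24b^2 - 72b)
  b^3 - 3b^2 = ((1/24)b)(24b^2 - 72b) + (0)
Last nonzero remainder: 24b^2 - 72b. Dividing through by 24 gives the monic gcd b^2 - 3b.

b^2 - 3b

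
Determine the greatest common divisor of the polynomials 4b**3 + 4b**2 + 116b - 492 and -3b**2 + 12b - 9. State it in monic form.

Apply the Euclidean algorithm:
  4b**3 + 4b**2 + 116b - 492 = (-(4/3)b - 20/3)(-3b**2 + 12b - 9) + (184b - 552)
  -3b**2 + 12b - 9 = (-(3/184)b + 3/184)(184b - 552) + (0)
Last nonzero remainder: 184b - 552. Dividing through by 184 gives the monic gcd b - 3.

b - 3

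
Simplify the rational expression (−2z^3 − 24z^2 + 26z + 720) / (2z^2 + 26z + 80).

(−z^2 − 4z + 45)/(z + 5)

By polynomial division,
  −2z^3 − 24z^2 + 26z + 720 = (−z + 1)(2z^2 + 26z + 80) + (80z + 640)
  2z^2 + 26z + 80 = ((1/40)z + 1/8)(80z + 640) + (0)
Last nonzero remainder: 80z + 640. Dividing through by 80 gives the monic gcd z + 8.
Cancel z + 8 from numerator and denominator to get the reduced form.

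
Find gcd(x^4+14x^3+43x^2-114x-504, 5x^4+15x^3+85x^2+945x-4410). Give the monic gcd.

x^2+4x-21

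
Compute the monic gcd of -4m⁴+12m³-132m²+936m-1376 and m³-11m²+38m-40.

By polynomial division,
  -4m⁴+12m³-132m²+936m-1376 = (-4m-32)(m³-11m²+38m-40) + (-332m²+1992m-2656)
  m³-11m²+38m-40 = (-(1/332)m+5/332)(-332m²+1992m-2656) + (0)
Last nonzero remainder: -332m²+1992m-2656. Dividing through by -332 gives the monic gcd m²-6m+8.

m²-6m+8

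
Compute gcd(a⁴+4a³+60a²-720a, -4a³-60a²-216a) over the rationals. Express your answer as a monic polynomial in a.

Repeated division with remainder:
  a⁴+4a³+60a²-720a = (-(1/4)a+11/4)(-4a³-60a²-216a) + (171a²-126a)
  -4a³-60a²-216a = (-(4/171)a-1196/3249)(171a²-126a) + (-(94720/361)a)
  171a²-126a = (-(61731/94720)a+22743/47360)(-(94720/361)a) + (0)
Last nonzero remainder: -(94720/361)a. Dividing through by -94720/361 gives the monic gcd a.

a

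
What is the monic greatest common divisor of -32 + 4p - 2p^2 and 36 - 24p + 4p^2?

Euclidean algorithm in ℚ[p]:
  -2p^2 + 4p - 32 = (-1/2)(4p^2 - 24p + 36) + (-8p - 14)
  4p^2 - 24p + 36 = (-(1/2)p + 31/8)(-8p - 14) + (361/4)
  -8p - 14 = (-(32/361)p - 56/361)(361/4) + (0)
The last nonzero remainder is the constant 361/4, so the polynomials are coprime and gcd = 1.

1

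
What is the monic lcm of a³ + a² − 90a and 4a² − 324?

a⁴ + 10a³ − 81a² − 810a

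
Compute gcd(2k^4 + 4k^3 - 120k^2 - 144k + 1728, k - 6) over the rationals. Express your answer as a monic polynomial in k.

By polynomial division,
  2k^4 + 4k^3 - 120k^2 - 144k + 1728 = (2k^3 + 16k^2 - 24k - 288)(k - 6) + (0)
The last nonzero remainder k - 6 is already monic.

k - 6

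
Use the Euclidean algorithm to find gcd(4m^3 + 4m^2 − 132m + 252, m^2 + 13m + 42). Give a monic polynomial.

m + 7

By polynomial division,
  4m^3 + 4m^2 − 132m + 252 = (4m − 48)(m^2 + 13m + 42) + (324m + 2268)
  m^2 + 13m + 42 = ((1/324)m + 1/54)(324m + 2268) + (0)
Last nonzero remainder: 324m + 2268. Dividing through by 324 gives the monic gcd m + 7.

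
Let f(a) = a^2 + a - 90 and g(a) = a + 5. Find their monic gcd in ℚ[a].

1

Euclidean algorithm in ℚ[a]:
  a^2 + a - 90 = (a - 4)(a + 5) + (-70)
  a + 5 = (-(1/70)a - 1/14)(-70) + (0)
The last nonzero remainder is the constant -70, so the polynomials are coprime and gcd = 1.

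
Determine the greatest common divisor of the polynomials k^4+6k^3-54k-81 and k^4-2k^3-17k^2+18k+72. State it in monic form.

k^2-9

Apply the Euclidean algorithm:
  k^4+6k^3-54k-81 = (k^4-2k^3-17k^2+18k+72) + (8k^3+17k^2-72k-153)
  k^4-2k^3-17k^2+18k+72 = ((1/8)k-33/64)(8k^3+17k^2-72k-153) + ((49/64)k^2-441/64)
  8k^3+17k^2-72k-153 = ((512/49)k+1088/49)((49/64)k^2-441/64) + (0)
Last nonzero remainder: (49/64)k^2-441/64. Dividing through by 49/64 gives the monic gcd k^2-9.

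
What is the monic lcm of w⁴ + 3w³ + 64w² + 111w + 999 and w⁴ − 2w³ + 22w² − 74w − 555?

By polynomial division,
  w⁴ + 3w³ + 64w² + 111w + 999 = (w⁴ − 2w³ + 22w² − 74w − 555) + (5w³ + 42w² + 185w + 1554)
  w⁴ − 2w³ + 22w² − 74w − 555 = ((1/5)w − 52/25)(5w³ + 42w² + 185w + 1554) + ((1809/25)w² + 66933/25)
  5w³ + 42w² + 185w + 1554 = ((125/1809)w + 350/603)((1809/25)w² + 66933/25) + (0)
Last nonzero remainder: (1809/25)w² + 66933/25. Dividing through by 1809/25 gives the monic gcd w² + 37.
Then lcm(f, g) = f·g / gcd(f, g); expanding and making the result monic gives the answer.

w⁶ + w⁵ + 43w⁴ − 62w³ − 183w² − 3663w − 14985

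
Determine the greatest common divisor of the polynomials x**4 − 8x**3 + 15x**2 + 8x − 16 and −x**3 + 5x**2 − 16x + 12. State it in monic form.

Euclidean algorithm in ℚ[x]:
  x**4 − 8x**3 + 15x**2 + 8x − 16 = (−x + 3)(−x**3 + 5x**2 − 16x + 12) + (−16x**2 + 68x − 52)
  −x**3 + 5x**2 − 16x + 12 = ((1/16)x − 3/64)(−16x**2 + 68x − 52) + (−(153/16)x + 153/16)
  −16x**2 + 68x − 52 = ((256/153)x − 832/153)(−(153/16)x + 153/16) + (0)
Last nonzero remainder: −(153/16)x + 153/16. Dividing through by −153/16 gives the monic gcd x − 1.

x − 1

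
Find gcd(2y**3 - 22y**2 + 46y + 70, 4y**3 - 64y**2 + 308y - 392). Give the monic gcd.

y - 7

Apply the Euclidean algorithm:
  2y**3 - 22y**2 + 46y + 70 = (1/2)(4y**3 - 64y**2 + 308y - 392) + (10y**2 - 108y + 266)
  4y**3 - 64y**2 + 308y - 392 = ((2/5)y - 52/25)(10y**2 - 108y + 266) + (-(576/25)y + 4032/25)
  10y**2 - 108y + 266 = (-(125/288)y + 475/288)(-(576/25)y + 4032/25) + (0)
Last nonzero remainder: -(576/25)y + 4032/25. Dividing through by -576/25 gives the monic gcd y - 7.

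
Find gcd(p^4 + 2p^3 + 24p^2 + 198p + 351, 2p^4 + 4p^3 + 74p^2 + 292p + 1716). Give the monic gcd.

Euclidean algorithm in ℚ[p]:
  p^4 + 2p^3 + 24p^2 + 198p + 351 = (1/2)(2p^4 + 4p^3 + 74p^2 + 292p + 1716) + (−13p^2 + 52p − 507)
  2p^4 + 4p^3 + 74p^2 + 292p + 1716 = (−(2/13)p^2 − (12/13)p − 44/13)(−13p^2 + 52p − 507) + (0)
Last nonzero remainder: −13p^2 + 52p − 507. Dividing through by −13 gives the monic gcd p^2 − 4p + 39.

p^2 − 4p + 39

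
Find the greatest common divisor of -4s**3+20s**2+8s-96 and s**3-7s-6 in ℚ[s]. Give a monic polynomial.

Repeated division with remainder:
  -4s**3+20s**2+8s-96 = (-4)(s**3-7s-6) + (20s**2-20s-120)
  s**3-7s-6 = ((1/20)s+1/20)(20s**2-20s-120) + (0)
Last nonzero remainder: 20s**2-20s-120. Dividing through by 20 gives the monic gcd s**2-s-6.

s**2-s-6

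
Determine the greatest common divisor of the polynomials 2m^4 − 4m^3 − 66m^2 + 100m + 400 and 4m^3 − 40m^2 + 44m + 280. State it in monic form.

Apply the Euclidean algorithm:
  2m^4 − 4m^3 − 66m^2 + 100m + 400 = ((1/2)m + 4)(4m^3 − 40m^2 + 44m + 280) + (72m^2 − 216m − 720)
  4m^3 − 40m^2 + 44m + 280 = ((1/18)m − 7/18)(72m^2 − 216m − 720) + (0)
Last nonzero remainder: 72m^2 − 216m − 720. Dividing through by 72 gives the monic gcd m^2 − 3m − 10.

m^2 − 3m − 10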